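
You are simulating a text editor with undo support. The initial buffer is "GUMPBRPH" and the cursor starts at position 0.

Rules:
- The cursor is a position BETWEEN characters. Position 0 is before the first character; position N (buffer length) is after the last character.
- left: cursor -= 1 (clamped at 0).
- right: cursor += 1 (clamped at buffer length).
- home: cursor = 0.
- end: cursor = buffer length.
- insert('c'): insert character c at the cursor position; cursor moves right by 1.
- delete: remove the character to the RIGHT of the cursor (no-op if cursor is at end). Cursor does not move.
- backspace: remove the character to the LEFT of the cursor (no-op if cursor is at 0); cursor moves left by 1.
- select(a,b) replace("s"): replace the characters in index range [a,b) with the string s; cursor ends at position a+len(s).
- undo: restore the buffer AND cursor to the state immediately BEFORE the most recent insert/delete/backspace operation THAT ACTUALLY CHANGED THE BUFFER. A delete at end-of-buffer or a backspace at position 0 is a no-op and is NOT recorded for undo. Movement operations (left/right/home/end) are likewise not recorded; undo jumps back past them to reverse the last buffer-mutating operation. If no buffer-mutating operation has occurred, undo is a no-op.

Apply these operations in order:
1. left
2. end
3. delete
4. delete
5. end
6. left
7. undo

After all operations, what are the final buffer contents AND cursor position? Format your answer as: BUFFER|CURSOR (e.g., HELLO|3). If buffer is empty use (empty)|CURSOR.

After op 1 (left): buf='GUMPBRPH' cursor=0
After op 2 (end): buf='GUMPBRPH' cursor=8
After op 3 (delete): buf='GUMPBRPH' cursor=8
After op 4 (delete): buf='GUMPBRPH' cursor=8
After op 5 (end): buf='GUMPBRPH' cursor=8
After op 6 (left): buf='GUMPBRPH' cursor=7
After op 7 (undo): buf='GUMPBRPH' cursor=7

Answer: GUMPBRPH|7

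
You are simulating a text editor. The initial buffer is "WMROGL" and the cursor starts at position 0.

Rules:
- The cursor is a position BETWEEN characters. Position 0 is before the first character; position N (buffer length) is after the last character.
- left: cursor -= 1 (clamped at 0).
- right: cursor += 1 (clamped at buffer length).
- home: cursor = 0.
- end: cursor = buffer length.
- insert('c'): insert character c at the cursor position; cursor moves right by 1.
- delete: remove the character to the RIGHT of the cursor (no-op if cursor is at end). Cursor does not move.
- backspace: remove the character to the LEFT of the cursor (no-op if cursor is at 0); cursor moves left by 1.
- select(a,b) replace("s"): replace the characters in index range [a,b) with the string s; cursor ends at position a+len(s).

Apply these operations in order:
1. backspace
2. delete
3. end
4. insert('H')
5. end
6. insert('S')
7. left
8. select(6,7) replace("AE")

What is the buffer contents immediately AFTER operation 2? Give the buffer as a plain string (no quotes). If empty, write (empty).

Answer: MROGL

Derivation:
After op 1 (backspace): buf='WMROGL' cursor=0
After op 2 (delete): buf='MROGL' cursor=0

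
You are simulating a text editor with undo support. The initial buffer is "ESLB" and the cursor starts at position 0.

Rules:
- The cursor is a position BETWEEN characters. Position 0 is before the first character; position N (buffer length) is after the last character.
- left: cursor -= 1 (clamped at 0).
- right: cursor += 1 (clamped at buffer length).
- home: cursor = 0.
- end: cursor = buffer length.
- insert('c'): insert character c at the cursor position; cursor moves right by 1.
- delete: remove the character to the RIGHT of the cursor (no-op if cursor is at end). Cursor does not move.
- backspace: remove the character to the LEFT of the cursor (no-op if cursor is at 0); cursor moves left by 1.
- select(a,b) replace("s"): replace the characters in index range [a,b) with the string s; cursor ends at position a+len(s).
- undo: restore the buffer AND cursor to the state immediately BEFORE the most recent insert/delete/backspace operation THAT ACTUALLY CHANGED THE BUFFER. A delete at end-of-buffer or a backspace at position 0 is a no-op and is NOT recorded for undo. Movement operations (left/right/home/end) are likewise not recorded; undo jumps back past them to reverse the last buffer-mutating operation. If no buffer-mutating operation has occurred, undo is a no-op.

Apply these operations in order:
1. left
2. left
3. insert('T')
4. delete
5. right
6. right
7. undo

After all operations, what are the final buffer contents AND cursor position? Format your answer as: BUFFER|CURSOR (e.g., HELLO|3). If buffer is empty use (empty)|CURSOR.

After op 1 (left): buf='ESLB' cursor=0
After op 2 (left): buf='ESLB' cursor=0
After op 3 (insert('T')): buf='TESLB' cursor=1
After op 4 (delete): buf='TSLB' cursor=1
After op 5 (right): buf='TSLB' cursor=2
After op 6 (right): buf='TSLB' cursor=3
After op 7 (undo): buf='TESLB' cursor=1

Answer: TESLB|1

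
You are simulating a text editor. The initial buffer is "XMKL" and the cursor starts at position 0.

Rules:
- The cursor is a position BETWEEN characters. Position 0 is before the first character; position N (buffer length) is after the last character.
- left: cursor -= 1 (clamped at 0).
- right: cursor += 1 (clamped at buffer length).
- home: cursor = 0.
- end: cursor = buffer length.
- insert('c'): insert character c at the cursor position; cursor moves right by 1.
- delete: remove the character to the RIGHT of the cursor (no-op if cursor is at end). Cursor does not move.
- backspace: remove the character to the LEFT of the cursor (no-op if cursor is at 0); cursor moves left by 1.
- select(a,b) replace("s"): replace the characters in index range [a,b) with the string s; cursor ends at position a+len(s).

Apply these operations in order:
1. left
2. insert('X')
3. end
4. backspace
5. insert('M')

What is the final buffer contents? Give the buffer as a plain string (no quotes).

After op 1 (left): buf='XMKL' cursor=0
After op 2 (insert('X')): buf='XXMKL' cursor=1
After op 3 (end): buf='XXMKL' cursor=5
After op 4 (backspace): buf='XXMK' cursor=4
After op 5 (insert('M')): buf='XXMKM' cursor=5

Answer: XXMKM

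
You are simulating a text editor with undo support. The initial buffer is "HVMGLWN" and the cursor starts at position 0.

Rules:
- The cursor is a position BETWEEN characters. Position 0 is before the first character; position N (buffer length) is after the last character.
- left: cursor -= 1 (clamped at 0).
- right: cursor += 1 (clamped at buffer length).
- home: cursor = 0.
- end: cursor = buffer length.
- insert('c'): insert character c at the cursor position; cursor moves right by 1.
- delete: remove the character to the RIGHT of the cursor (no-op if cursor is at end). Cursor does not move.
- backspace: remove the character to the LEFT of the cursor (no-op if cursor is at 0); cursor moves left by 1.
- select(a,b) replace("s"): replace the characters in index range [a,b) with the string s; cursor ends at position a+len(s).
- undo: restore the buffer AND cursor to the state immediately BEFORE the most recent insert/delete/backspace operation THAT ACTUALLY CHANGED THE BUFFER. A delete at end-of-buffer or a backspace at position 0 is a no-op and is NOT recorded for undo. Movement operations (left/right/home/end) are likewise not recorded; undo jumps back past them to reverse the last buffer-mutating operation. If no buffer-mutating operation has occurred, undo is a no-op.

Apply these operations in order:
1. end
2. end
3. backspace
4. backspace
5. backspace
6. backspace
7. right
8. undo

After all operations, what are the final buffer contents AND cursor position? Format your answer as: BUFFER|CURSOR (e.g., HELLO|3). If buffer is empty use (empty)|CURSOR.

After op 1 (end): buf='HVMGLWN' cursor=7
After op 2 (end): buf='HVMGLWN' cursor=7
After op 3 (backspace): buf='HVMGLW' cursor=6
After op 4 (backspace): buf='HVMGL' cursor=5
After op 5 (backspace): buf='HVMG' cursor=4
After op 6 (backspace): buf='HVM' cursor=3
After op 7 (right): buf='HVM' cursor=3
After op 8 (undo): buf='HVMG' cursor=4

Answer: HVMG|4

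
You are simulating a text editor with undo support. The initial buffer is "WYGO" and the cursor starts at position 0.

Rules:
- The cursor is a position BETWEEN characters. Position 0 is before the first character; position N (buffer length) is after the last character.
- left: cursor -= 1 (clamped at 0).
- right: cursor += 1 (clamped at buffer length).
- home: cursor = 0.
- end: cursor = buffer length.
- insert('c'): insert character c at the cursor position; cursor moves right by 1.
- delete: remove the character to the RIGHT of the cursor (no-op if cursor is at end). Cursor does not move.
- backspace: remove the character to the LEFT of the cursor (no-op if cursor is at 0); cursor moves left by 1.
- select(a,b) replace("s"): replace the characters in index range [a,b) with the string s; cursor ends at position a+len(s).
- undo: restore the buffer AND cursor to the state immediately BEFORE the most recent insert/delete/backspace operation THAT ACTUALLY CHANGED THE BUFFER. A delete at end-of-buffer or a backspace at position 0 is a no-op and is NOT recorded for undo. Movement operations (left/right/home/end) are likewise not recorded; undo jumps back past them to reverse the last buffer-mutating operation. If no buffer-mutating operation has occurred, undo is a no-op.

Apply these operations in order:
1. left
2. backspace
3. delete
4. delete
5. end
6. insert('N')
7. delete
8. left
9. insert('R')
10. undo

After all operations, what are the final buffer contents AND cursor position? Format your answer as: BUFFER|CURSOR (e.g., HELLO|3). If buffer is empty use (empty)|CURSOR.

After op 1 (left): buf='WYGO' cursor=0
After op 2 (backspace): buf='WYGO' cursor=0
After op 3 (delete): buf='YGO' cursor=0
After op 4 (delete): buf='GO' cursor=0
After op 5 (end): buf='GO' cursor=2
After op 6 (insert('N')): buf='GON' cursor=3
After op 7 (delete): buf='GON' cursor=3
After op 8 (left): buf='GON' cursor=2
After op 9 (insert('R')): buf='GORN' cursor=3
After op 10 (undo): buf='GON' cursor=2

Answer: GON|2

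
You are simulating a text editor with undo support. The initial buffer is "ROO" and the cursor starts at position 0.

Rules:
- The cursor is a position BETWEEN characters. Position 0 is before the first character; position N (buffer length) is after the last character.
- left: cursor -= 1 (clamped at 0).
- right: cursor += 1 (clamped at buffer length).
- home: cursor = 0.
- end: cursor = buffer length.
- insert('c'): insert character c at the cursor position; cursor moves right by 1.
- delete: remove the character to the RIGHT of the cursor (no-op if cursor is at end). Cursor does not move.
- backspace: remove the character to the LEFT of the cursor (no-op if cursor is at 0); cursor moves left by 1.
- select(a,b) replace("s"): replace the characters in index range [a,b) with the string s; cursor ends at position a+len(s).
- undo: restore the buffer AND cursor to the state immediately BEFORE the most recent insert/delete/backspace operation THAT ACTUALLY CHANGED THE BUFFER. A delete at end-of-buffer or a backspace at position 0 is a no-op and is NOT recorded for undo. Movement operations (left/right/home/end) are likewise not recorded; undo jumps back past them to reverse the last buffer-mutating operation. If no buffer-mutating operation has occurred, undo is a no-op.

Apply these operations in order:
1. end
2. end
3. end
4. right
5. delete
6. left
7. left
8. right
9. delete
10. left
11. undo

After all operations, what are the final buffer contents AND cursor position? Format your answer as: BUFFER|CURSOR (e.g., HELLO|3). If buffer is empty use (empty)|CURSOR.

Answer: ROO|2

Derivation:
After op 1 (end): buf='ROO' cursor=3
After op 2 (end): buf='ROO' cursor=3
After op 3 (end): buf='ROO' cursor=3
After op 4 (right): buf='ROO' cursor=3
After op 5 (delete): buf='ROO' cursor=3
After op 6 (left): buf='ROO' cursor=2
After op 7 (left): buf='ROO' cursor=1
After op 8 (right): buf='ROO' cursor=2
After op 9 (delete): buf='RO' cursor=2
After op 10 (left): buf='RO' cursor=1
After op 11 (undo): buf='ROO' cursor=2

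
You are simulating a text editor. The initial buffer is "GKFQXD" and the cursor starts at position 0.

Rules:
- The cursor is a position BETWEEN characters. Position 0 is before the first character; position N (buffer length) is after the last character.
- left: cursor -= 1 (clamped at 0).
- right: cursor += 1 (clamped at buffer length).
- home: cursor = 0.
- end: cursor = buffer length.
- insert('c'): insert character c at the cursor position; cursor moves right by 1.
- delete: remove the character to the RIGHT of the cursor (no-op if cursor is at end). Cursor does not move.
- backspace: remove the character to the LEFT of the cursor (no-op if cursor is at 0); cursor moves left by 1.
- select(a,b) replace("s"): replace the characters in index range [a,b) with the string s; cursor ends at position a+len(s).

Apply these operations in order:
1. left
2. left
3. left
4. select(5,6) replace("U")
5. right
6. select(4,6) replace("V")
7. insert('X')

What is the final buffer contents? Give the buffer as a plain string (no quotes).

Answer: GKFQVX

Derivation:
After op 1 (left): buf='GKFQXD' cursor=0
After op 2 (left): buf='GKFQXD' cursor=0
After op 3 (left): buf='GKFQXD' cursor=0
After op 4 (select(5,6) replace("U")): buf='GKFQXU' cursor=6
After op 5 (right): buf='GKFQXU' cursor=6
After op 6 (select(4,6) replace("V")): buf='GKFQV' cursor=5
After op 7 (insert('X')): buf='GKFQVX' cursor=6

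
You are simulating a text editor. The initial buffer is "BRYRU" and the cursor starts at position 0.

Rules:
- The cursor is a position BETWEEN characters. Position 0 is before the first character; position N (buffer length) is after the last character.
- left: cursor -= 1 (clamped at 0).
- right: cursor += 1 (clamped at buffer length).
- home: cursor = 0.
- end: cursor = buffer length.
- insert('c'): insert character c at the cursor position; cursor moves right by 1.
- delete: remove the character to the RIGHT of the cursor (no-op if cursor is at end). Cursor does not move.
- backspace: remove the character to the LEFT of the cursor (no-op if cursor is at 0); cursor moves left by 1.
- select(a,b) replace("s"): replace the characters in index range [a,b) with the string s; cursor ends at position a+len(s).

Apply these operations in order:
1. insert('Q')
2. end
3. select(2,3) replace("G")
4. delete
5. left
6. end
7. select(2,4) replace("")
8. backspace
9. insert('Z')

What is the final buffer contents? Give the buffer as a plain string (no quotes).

After op 1 (insert('Q')): buf='QBRYRU' cursor=1
After op 2 (end): buf='QBRYRU' cursor=6
After op 3 (select(2,3) replace("G")): buf='QBGYRU' cursor=3
After op 4 (delete): buf='QBGRU' cursor=3
After op 5 (left): buf='QBGRU' cursor=2
After op 6 (end): buf='QBGRU' cursor=5
After op 7 (select(2,4) replace("")): buf='QBU' cursor=2
After op 8 (backspace): buf='QU' cursor=1
After op 9 (insert('Z')): buf='QZU' cursor=2

Answer: QZU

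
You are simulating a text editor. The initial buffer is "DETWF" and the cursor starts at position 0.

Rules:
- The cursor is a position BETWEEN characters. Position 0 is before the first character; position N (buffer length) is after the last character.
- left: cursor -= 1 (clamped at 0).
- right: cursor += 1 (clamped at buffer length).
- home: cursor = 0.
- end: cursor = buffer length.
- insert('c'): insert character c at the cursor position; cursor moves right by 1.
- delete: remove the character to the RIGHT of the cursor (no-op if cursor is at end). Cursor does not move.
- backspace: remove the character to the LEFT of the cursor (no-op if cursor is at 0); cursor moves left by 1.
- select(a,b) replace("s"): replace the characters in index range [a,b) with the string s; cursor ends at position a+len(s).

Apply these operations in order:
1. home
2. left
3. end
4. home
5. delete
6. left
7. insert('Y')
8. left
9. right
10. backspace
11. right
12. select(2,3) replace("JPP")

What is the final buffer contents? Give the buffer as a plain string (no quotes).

After op 1 (home): buf='DETWF' cursor=0
After op 2 (left): buf='DETWF' cursor=0
After op 3 (end): buf='DETWF' cursor=5
After op 4 (home): buf='DETWF' cursor=0
After op 5 (delete): buf='ETWF' cursor=0
After op 6 (left): buf='ETWF' cursor=0
After op 7 (insert('Y')): buf='YETWF' cursor=1
After op 8 (left): buf='YETWF' cursor=0
After op 9 (right): buf='YETWF' cursor=1
After op 10 (backspace): buf='ETWF' cursor=0
After op 11 (right): buf='ETWF' cursor=1
After op 12 (select(2,3) replace("JPP")): buf='ETJPPF' cursor=5

Answer: ETJPPF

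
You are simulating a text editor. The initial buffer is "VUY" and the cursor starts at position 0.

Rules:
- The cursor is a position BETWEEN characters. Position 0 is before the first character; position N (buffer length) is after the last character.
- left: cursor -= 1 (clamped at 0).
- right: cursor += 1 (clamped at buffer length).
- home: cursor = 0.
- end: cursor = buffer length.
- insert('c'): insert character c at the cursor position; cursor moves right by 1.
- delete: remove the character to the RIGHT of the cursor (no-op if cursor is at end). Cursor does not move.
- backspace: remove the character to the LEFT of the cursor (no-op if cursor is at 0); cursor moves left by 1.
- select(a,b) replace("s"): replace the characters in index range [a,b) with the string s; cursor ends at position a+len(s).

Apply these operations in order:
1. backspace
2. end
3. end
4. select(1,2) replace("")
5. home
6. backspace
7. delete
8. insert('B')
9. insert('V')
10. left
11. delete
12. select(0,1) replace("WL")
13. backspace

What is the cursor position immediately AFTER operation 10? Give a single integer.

Answer: 1

Derivation:
After op 1 (backspace): buf='VUY' cursor=0
After op 2 (end): buf='VUY' cursor=3
After op 3 (end): buf='VUY' cursor=3
After op 4 (select(1,2) replace("")): buf='VY' cursor=1
After op 5 (home): buf='VY' cursor=0
After op 6 (backspace): buf='VY' cursor=0
After op 7 (delete): buf='Y' cursor=0
After op 8 (insert('B')): buf='BY' cursor=1
After op 9 (insert('V')): buf='BVY' cursor=2
After op 10 (left): buf='BVY' cursor=1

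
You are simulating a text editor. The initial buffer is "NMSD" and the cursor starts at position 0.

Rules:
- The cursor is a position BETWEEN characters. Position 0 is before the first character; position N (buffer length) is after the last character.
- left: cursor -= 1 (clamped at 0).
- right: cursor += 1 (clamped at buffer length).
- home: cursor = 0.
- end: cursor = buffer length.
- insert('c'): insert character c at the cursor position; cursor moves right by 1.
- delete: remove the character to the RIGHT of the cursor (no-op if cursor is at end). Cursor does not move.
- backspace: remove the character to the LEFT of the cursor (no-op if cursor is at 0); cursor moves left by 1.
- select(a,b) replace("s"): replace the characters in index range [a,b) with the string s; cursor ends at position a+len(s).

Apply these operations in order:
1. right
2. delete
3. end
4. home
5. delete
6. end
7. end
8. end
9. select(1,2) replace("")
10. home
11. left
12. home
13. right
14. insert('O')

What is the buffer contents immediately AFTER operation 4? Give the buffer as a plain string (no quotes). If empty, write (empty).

Answer: NSD

Derivation:
After op 1 (right): buf='NMSD' cursor=1
After op 2 (delete): buf='NSD' cursor=1
After op 3 (end): buf='NSD' cursor=3
After op 4 (home): buf='NSD' cursor=0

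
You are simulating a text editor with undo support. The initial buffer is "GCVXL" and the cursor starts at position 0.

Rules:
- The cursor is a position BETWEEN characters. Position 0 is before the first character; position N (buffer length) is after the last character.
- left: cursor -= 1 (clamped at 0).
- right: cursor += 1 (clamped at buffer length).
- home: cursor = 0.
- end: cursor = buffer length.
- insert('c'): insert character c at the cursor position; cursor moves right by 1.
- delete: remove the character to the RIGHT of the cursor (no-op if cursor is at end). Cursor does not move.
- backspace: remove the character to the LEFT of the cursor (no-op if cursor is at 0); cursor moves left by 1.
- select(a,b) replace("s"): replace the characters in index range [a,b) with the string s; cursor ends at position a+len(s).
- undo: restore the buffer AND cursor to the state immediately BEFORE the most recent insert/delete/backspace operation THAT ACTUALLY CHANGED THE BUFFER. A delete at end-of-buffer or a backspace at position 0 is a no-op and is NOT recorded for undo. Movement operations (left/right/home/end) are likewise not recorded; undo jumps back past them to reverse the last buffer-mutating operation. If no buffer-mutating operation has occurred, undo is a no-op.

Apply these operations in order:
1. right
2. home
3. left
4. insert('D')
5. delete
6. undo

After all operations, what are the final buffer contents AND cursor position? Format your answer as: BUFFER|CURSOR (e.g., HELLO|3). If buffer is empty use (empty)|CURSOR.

After op 1 (right): buf='GCVXL' cursor=1
After op 2 (home): buf='GCVXL' cursor=0
After op 3 (left): buf='GCVXL' cursor=0
After op 4 (insert('D')): buf='DGCVXL' cursor=1
After op 5 (delete): buf='DCVXL' cursor=1
After op 6 (undo): buf='DGCVXL' cursor=1

Answer: DGCVXL|1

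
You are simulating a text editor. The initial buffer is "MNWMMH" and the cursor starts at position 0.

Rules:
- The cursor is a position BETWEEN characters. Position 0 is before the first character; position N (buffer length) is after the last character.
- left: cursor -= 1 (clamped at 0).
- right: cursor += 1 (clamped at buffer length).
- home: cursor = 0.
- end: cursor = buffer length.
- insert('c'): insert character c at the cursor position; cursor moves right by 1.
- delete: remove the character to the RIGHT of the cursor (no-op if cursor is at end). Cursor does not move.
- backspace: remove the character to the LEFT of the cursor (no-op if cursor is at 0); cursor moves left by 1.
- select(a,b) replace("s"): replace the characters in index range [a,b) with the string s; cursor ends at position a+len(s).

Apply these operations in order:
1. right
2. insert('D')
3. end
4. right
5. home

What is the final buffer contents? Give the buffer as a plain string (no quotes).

After op 1 (right): buf='MNWMMH' cursor=1
After op 2 (insert('D')): buf='MDNWMMH' cursor=2
After op 3 (end): buf='MDNWMMH' cursor=7
After op 4 (right): buf='MDNWMMH' cursor=7
After op 5 (home): buf='MDNWMMH' cursor=0

Answer: MDNWMMH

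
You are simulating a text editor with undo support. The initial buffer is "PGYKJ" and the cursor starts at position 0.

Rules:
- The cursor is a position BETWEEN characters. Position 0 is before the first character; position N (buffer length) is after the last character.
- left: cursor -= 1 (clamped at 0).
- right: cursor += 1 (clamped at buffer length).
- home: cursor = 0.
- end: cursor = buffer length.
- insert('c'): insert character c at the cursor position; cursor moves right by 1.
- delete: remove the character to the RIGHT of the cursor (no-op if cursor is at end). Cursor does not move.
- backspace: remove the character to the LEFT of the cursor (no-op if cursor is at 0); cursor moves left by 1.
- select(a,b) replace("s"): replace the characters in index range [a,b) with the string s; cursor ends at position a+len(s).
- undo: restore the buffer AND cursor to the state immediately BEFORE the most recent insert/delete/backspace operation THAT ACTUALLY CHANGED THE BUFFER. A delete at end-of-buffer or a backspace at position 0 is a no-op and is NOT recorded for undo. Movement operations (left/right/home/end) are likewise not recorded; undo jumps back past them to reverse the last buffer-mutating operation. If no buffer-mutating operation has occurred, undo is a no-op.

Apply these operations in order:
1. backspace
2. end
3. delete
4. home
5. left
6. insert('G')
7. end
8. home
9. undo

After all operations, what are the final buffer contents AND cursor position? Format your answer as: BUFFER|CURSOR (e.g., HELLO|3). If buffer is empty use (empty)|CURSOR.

Answer: PGYKJ|0

Derivation:
After op 1 (backspace): buf='PGYKJ' cursor=0
After op 2 (end): buf='PGYKJ' cursor=5
After op 3 (delete): buf='PGYKJ' cursor=5
After op 4 (home): buf='PGYKJ' cursor=0
After op 5 (left): buf='PGYKJ' cursor=0
After op 6 (insert('G')): buf='GPGYKJ' cursor=1
After op 7 (end): buf='GPGYKJ' cursor=6
After op 8 (home): buf='GPGYKJ' cursor=0
After op 9 (undo): buf='PGYKJ' cursor=0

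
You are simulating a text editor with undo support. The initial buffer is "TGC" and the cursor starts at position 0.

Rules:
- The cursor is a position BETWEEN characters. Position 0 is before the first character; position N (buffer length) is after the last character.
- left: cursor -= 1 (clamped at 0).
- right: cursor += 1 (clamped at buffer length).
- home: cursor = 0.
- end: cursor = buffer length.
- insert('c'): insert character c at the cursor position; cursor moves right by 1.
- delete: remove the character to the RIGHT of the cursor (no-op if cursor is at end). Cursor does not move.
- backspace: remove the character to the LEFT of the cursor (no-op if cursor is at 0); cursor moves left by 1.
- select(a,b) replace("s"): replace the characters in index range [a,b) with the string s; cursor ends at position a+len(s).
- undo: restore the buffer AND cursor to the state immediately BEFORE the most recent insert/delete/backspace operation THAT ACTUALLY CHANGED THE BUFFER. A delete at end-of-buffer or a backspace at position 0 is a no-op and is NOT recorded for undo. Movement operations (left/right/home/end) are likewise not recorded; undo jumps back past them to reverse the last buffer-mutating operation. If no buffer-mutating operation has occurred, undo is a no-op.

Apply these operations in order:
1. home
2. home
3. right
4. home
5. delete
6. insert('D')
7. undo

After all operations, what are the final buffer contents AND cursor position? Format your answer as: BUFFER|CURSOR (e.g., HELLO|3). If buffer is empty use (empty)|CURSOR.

After op 1 (home): buf='TGC' cursor=0
After op 2 (home): buf='TGC' cursor=0
After op 3 (right): buf='TGC' cursor=1
After op 4 (home): buf='TGC' cursor=0
After op 5 (delete): buf='GC' cursor=0
After op 6 (insert('D')): buf='DGC' cursor=1
After op 7 (undo): buf='GC' cursor=0

Answer: GC|0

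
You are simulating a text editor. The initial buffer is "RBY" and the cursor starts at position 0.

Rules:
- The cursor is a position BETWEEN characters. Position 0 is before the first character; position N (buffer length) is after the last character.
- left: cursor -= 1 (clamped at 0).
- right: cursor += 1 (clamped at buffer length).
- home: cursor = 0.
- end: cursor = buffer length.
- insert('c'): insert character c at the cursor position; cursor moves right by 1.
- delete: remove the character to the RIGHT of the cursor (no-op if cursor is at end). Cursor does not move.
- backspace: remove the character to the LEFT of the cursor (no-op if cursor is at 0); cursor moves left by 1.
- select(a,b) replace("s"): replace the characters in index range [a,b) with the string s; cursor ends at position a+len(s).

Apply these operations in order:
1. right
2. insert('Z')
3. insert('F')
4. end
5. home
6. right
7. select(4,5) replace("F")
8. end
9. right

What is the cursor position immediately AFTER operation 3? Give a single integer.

After op 1 (right): buf='RBY' cursor=1
After op 2 (insert('Z')): buf='RZBY' cursor=2
After op 3 (insert('F')): buf='RZFBY' cursor=3

Answer: 3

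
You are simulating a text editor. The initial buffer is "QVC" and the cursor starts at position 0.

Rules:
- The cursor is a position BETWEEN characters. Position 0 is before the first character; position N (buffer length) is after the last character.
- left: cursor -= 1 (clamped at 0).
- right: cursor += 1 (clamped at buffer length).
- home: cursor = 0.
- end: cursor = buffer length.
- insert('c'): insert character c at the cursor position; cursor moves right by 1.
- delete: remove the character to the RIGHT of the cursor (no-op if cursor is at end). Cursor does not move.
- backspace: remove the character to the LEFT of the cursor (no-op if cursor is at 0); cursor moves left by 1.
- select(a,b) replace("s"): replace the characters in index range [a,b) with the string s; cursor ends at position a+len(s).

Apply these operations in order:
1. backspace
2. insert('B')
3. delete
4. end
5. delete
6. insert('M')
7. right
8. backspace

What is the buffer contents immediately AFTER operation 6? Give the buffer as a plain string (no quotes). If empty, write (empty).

Answer: BVCM

Derivation:
After op 1 (backspace): buf='QVC' cursor=0
After op 2 (insert('B')): buf='BQVC' cursor=1
After op 3 (delete): buf='BVC' cursor=1
After op 4 (end): buf='BVC' cursor=3
After op 5 (delete): buf='BVC' cursor=3
After op 6 (insert('M')): buf='BVCM' cursor=4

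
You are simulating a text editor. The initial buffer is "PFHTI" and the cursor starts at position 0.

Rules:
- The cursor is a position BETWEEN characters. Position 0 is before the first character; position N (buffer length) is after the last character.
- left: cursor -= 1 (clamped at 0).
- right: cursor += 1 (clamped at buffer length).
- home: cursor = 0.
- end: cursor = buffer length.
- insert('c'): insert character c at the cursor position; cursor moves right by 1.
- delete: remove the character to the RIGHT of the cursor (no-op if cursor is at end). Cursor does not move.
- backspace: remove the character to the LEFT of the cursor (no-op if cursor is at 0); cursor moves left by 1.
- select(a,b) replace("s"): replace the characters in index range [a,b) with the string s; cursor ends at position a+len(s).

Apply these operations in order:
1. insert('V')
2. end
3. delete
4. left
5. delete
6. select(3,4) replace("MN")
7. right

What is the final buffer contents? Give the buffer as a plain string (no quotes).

Answer: VPFMNT

Derivation:
After op 1 (insert('V')): buf='VPFHTI' cursor=1
After op 2 (end): buf='VPFHTI' cursor=6
After op 3 (delete): buf='VPFHTI' cursor=6
After op 4 (left): buf='VPFHTI' cursor=5
After op 5 (delete): buf='VPFHT' cursor=5
After op 6 (select(3,4) replace("MN")): buf='VPFMNT' cursor=5
After op 7 (right): buf='VPFMNT' cursor=6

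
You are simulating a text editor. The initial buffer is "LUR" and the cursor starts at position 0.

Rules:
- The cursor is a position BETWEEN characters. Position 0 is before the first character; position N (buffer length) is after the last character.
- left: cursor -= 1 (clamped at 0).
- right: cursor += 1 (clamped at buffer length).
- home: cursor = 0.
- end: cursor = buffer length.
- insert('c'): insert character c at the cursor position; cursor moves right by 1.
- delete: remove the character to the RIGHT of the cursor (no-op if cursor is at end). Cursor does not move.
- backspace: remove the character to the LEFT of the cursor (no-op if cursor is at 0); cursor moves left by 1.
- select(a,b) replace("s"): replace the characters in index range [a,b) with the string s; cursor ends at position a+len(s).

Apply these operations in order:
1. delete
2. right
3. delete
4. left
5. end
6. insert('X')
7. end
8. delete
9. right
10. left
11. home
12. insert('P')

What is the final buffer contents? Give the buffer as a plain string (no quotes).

After op 1 (delete): buf='UR' cursor=0
After op 2 (right): buf='UR' cursor=1
After op 3 (delete): buf='U' cursor=1
After op 4 (left): buf='U' cursor=0
After op 5 (end): buf='U' cursor=1
After op 6 (insert('X')): buf='UX' cursor=2
After op 7 (end): buf='UX' cursor=2
After op 8 (delete): buf='UX' cursor=2
After op 9 (right): buf='UX' cursor=2
After op 10 (left): buf='UX' cursor=1
After op 11 (home): buf='UX' cursor=0
After op 12 (insert('P')): buf='PUX' cursor=1

Answer: PUX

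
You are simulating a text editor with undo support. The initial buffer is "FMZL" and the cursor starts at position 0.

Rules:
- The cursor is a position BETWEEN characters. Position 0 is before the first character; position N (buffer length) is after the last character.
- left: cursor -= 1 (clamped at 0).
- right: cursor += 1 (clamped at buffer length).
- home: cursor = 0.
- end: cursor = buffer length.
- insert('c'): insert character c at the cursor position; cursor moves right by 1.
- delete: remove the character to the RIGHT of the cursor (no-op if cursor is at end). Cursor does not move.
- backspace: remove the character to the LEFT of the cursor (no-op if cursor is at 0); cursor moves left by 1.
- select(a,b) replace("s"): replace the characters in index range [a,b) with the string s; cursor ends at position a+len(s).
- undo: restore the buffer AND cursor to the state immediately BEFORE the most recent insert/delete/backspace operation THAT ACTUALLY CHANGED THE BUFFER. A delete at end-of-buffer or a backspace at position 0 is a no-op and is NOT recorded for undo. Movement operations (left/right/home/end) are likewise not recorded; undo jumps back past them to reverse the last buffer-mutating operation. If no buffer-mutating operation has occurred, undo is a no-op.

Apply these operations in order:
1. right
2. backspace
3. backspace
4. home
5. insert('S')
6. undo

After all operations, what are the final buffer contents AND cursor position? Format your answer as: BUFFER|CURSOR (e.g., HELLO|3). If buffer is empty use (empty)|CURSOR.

Answer: MZL|0

Derivation:
After op 1 (right): buf='FMZL' cursor=1
After op 2 (backspace): buf='MZL' cursor=0
After op 3 (backspace): buf='MZL' cursor=0
After op 4 (home): buf='MZL' cursor=0
After op 5 (insert('S')): buf='SMZL' cursor=1
After op 6 (undo): buf='MZL' cursor=0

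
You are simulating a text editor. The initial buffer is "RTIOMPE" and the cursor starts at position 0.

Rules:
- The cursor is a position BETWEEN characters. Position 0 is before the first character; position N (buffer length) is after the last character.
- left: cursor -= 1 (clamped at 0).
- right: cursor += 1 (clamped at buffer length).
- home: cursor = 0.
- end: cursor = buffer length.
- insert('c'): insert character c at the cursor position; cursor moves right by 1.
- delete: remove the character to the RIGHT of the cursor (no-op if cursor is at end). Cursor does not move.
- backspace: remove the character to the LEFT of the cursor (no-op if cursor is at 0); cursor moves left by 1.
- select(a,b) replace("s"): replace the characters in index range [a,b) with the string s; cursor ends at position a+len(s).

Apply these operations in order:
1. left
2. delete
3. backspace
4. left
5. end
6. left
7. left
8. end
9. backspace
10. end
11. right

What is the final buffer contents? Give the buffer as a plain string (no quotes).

After op 1 (left): buf='RTIOMPE' cursor=0
After op 2 (delete): buf='TIOMPE' cursor=0
After op 3 (backspace): buf='TIOMPE' cursor=0
After op 4 (left): buf='TIOMPE' cursor=0
After op 5 (end): buf='TIOMPE' cursor=6
After op 6 (left): buf='TIOMPE' cursor=5
After op 7 (left): buf='TIOMPE' cursor=4
After op 8 (end): buf='TIOMPE' cursor=6
After op 9 (backspace): buf='TIOMP' cursor=5
After op 10 (end): buf='TIOMP' cursor=5
After op 11 (right): buf='TIOMP' cursor=5

Answer: TIOMP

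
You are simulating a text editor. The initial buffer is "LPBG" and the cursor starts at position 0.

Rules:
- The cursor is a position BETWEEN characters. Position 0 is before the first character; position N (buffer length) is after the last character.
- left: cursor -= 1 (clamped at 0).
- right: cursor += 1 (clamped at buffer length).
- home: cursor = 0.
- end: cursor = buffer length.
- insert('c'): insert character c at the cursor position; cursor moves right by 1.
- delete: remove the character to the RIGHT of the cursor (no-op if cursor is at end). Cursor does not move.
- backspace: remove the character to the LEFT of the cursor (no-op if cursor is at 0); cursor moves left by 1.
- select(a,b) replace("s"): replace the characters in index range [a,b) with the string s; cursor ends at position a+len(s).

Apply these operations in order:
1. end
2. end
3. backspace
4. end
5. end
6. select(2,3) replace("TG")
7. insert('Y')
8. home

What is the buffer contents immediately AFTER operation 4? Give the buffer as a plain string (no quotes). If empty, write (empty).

After op 1 (end): buf='LPBG' cursor=4
After op 2 (end): buf='LPBG' cursor=4
After op 3 (backspace): buf='LPB' cursor=3
After op 4 (end): buf='LPB' cursor=3

Answer: LPB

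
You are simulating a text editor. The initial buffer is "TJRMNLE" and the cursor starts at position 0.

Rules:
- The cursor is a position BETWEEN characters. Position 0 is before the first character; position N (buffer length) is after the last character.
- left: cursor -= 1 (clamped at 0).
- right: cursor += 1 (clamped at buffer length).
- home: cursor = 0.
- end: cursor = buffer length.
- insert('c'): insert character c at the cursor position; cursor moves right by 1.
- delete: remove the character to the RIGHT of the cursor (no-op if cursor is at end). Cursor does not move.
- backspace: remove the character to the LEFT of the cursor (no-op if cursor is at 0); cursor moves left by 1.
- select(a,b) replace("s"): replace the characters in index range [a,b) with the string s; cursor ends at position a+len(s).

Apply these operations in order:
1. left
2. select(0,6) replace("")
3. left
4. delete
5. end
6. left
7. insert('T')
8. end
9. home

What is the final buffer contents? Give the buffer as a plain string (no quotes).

After op 1 (left): buf='TJRMNLE' cursor=0
After op 2 (select(0,6) replace("")): buf='E' cursor=0
After op 3 (left): buf='E' cursor=0
After op 4 (delete): buf='(empty)' cursor=0
After op 5 (end): buf='(empty)' cursor=0
After op 6 (left): buf='(empty)' cursor=0
After op 7 (insert('T')): buf='T' cursor=1
After op 8 (end): buf='T' cursor=1
After op 9 (home): buf='T' cursor=0

Answer: T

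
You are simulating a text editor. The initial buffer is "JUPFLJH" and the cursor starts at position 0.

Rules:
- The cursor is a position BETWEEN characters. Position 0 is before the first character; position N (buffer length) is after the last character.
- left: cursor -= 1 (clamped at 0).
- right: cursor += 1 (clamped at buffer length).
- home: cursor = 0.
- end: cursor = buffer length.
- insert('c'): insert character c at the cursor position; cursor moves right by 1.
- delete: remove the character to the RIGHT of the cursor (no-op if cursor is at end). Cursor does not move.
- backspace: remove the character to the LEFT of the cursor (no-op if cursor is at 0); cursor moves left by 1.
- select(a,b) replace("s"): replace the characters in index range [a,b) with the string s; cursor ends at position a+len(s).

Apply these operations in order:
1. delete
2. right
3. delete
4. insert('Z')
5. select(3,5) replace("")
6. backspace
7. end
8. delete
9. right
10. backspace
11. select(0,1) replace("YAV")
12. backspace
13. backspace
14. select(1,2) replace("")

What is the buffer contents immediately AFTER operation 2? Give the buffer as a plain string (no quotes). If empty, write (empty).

Answer: UPFLJH

Derivation:
After op 1 (delete): buf='UPFLJH' cursor=0
After op 2 (right): buf='UPFLJH' cursor=1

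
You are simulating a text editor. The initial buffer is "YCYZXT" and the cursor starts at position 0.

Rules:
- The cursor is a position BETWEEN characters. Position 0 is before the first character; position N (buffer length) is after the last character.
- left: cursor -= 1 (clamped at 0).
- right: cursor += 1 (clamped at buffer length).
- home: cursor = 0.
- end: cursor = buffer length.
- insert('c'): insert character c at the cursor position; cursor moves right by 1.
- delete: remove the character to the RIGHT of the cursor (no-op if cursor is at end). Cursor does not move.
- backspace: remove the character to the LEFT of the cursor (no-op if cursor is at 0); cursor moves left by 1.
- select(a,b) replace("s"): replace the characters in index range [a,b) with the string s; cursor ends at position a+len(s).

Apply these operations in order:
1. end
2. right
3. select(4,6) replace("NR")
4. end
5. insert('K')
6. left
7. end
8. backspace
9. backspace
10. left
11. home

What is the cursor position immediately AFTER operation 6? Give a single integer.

Answer: 6

Derivation:
After op 1 (end): buf='YCYZXT' cursor=6
After op 2 (right): buf='YCYZXT' cursor=6
After op 3 (select(4,6) replace("NR")): buf='YCYZNR' cursor=6
After op 4 (end): buf='YCYZNR' cursor=6
After op 5 (insert('K')): buf='YCYZNRK' cursor=7
After op 6 (left): buf='YCYZNRK' cursor=6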